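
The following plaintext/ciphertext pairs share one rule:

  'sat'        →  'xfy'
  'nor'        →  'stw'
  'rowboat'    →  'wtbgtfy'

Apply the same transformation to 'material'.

rfyjwnfq

Every letter moves 5 places later in the alphabet, wrapping around z→a.
Applying it to material: m+5=r, a+5=f, t+5=y, e+5=j, r+5=w, i+5=n, a+5=f, l+5=q.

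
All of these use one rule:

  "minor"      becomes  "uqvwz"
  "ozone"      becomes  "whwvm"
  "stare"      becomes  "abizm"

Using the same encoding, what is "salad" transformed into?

aitil

Each letter is shifted forward by 8 in the alphabet (a Caesar shift of +8).
On salad: s+8=a, a+8=i, l+8=t, a+8=i, d+8=l.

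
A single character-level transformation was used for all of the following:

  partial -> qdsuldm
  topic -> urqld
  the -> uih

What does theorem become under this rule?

uihrshn

The shift depends on letter class: consonant p→q is +1, but vowel a→d is +3. The rule splits by letter class: vowels +3, consonants +1.
On theorem: t(cons)+1=u, h(cons)+1=i, e(vowel)+3=h, o(vowel)+3=r, r(cons)+1=s, e(vowel)+3=h, m(cons)+1=n.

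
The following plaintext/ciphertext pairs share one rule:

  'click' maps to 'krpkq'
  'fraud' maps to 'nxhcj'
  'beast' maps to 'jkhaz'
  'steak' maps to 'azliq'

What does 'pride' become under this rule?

Shifts by position in click: pos 0: c→k (+8), pos 1: l→r (+6), pos 2: i→p (+7), pos 3: c→k (+8), pos 4: k→q (+6) — repeating every 3. It's a Vigenère-style cipher with numeric key [8,6,7]: position i shifts by key[i mod 3].
For pride: p+8=x, r+6=x, i+7=p, d+8=l, e+6=k.

xxplk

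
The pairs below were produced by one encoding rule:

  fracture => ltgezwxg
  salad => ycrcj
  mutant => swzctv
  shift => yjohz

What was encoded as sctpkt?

It's a Vigenère-style cipher with numeric key [6,2]: position i shifts by key[i mod 2].
Reversing it on sctpkt: s−6=m, c−2=a, t−6=n, p−2=n, k−6=e, t−2=r.

manner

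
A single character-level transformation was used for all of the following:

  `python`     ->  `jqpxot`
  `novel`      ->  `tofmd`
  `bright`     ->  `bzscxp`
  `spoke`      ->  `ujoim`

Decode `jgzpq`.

p(15)→j(9) and y(24)→q(16) fit y≡21x+6 (mod 26); the inverse of 21 mod 26 is 5. Each letter's alphabet position (a=0..z=25) is mapped through 21·x+6 mod 26 — an affine cipher.
Decoding jgzpq: j(9)→5·(9−6)≡15=p; g(6)→5·(6−6)≡0=a; z(25)→5·(25−6)≡17=r; p(15)→5·(15−6)≡19=t; q(16)→5·(16−6)≡24=y (all mod 26).

party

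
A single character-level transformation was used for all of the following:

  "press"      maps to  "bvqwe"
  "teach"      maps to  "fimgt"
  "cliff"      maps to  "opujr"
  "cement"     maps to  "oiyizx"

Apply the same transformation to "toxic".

Shifts by position in press: pos 0: p→b (+12), pos 1: r→v (+4), pos 2: e→q (+12), pos 3: s→w (+4) — repeating every 2. It's a Vigenère-style cipher with numeric key [12,4]: position i shifts by key[i mod 2].
Applying it to toxic: t+12=f, o+4=s, x+12=j, i+4=m, c+12=o.

fsjmo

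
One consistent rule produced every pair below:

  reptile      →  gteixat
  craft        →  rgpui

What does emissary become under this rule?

tbxhhpgn

Compare letters: r→g is +15, e→t is +15, p→e is +15 — a constant shift. Every letter moves 15 places later in the alphabet, wrapping around z→a.
Applying it to emissary: e+15=t, m+15=b, i+15=x, s+15=h, s+15=h, a+15=p, r+15=g, y+15=n.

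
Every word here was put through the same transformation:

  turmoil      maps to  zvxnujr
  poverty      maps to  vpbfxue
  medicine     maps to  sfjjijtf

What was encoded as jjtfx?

Shifts by position in turmoil: pos 0: t→z (+6), pos 1: u→v (+1), pos 2: r→x (+6), pos 3: m→n (+1) — repeating every 2. A repeating key of period 2 is used — shifts +6, +1 over and over.
Undoing it on jjtfx: j−6=d, j−1=i, t−6=n, f−1=e, x−6=r.

diner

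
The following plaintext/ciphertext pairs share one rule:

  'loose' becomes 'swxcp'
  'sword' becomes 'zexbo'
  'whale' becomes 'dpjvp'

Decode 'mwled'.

Each letter shifts forward by (position + 7), i.e. 7, 8, 9, … — the shift grows by one for each successive letter.
Undoing it on mwled: m−7=f, w−8=o, l−9=c, e−10=u, d−11=s.

focus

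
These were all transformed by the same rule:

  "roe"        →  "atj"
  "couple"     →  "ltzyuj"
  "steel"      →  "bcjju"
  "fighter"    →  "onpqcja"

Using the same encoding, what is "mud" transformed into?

vzm

The shift depends on letter class: consonant r→a is +9, but vowel o→t is +5. Vowels shift forward by 5 and consonants shift forward by 9.
For mud: m(cons)+9=v, u(vowel)+5=z, d(cons)+9=m.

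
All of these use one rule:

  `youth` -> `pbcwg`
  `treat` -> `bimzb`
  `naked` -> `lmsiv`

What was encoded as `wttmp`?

hello

The output letters match the input read backwards, each shifted +8: youth reversed is htuoy. Read the word backwards and shift each letter +8.
Undoing it on wttmp: shift back: w−8=o, t−8=l, t−8=l, m−8=e, p−8=h → olleh; then reverse → hello.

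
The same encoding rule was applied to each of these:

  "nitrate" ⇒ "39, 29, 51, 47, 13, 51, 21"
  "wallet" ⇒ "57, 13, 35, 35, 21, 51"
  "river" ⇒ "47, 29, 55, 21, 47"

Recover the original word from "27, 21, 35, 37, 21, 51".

helmet

n(#14)→39 and i(#9)→29: differences scale by 2, so n = 2·pos + 11. With a=1..z=26, the number is 2·pos + 11.
Reversing it on 27, 21, 35, 37, 21, 51: 27→(27−11)÷2=8=h, 21→(21−11)÷2=5=e, 35→(35−11)÷2=12=l, 37→(37−11)÷2=13=m, 21→(21−11)÷2=5=e, 51→(51−11)÷2=20=t.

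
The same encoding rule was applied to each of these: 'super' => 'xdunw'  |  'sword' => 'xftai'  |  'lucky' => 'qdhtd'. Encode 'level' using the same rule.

Shifts by position in super: pos 0: s→x (+5), pos 1: u→d (+9), pos 2: p→u (+5), pos 3: e→n (+9) — repeating every 2. The shifts repeat in a cycle of length 2: positions 0,1,… shift by +5, +9, then the pattern repeats.
On level: l+5=q, e+9=n, v+5=a, e+9=n, l+5=q.

qnanq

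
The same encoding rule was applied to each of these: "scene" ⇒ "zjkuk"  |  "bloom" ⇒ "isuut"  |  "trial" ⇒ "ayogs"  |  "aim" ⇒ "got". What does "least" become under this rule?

The rule splits by letter class: vowels +6, consonants +7.
On least: l(cons)+7=s, e(vowel)+6=k, a(vowel)+6=g, s(cons)+7=z, t(cons)+7=a.

skgza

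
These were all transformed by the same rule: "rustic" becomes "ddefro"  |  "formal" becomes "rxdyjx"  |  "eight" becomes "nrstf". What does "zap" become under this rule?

ljb

Vowels shift forward by 9 and consonants shift forward by 12.
Applying it to zap: z(cons)+12=l, a(vowel)+9=j, p(cons)+12=b.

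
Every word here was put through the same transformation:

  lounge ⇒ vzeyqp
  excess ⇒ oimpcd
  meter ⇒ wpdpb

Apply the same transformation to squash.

cbelcs

The shifts repeat in a cycle of length 2: positions 0,1,… shift by +10, +11, then the pattern repeats.
For squash: s+10=c, q+11=b, u+10=e, a+11=l, s+10=c, h+11=s.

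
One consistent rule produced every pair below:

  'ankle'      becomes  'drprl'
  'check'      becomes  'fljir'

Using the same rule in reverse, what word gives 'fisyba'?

census

In ankle: a→d is +3, n→r is +4, k→p is +5, l→r is +6 — the shift increases by 1 each position. Each letter shifts forward by (position + 3), i.e. 3, 4, 5, … — the shift grows by one for each successive letter.
Undoing it on fisyba: f−3=c, i−4=e, s−5=n, y−6=s, b−7=u, a−8=s.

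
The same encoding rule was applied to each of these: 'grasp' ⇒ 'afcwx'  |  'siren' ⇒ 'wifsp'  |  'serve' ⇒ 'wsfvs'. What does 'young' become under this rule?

g(6)→a(0) and r(17)→f(5) fit y≡17x+2 (mod 26); the inverse of 17 mod 26 is 23. Each letter's alphabet position (a=0..z=25) is mapped through 17·x+2 mod 26 — an affine cipher.
On young: y(24)→17·24+2≡20=u; o(14)→17·14+2≡6=g; u(20)→17·20+2≡4=e; n(13)→17·13+2≡15=p; g(6)→17·6+2≡0=a (all mod 26).

ugepa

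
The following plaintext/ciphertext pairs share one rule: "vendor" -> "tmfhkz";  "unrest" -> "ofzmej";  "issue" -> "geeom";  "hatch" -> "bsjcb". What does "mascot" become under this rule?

aseckj

v(21)→t(19) and e(4)→m(12) fit y≡5x+18 (mod 26); the inverse of 5 mod 26 is 21. Each letter's alphabet position (a=0..z=25) is mapped through 5·x+18 mod 26 — an affine cipher.
On mascot: m(12)→5·12+18≡0=a; a(0)→5·0+18≡18=s; s(18)→5·18+18≡4=e; c(2)→5·2+18≡2=c; o(14)→5·14+18≡10=k; t(19)→5·19+18≡9=j (all mod 26).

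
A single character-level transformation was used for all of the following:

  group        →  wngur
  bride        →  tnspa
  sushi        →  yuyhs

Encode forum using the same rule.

g(6)→w(22) and r(17)→n(13) fit y≡11x+8 (mod 26); the inverse of 11 mod 26 is 19. Treating letters as 0–25, the rule is x ↦ 11x + 8 (mod 26).
Applying it to forum: f(5)→11·5+8≡11=l; o(14)→11·14+8≡6=g; r(17)→11·17+8≡13=n; u(20)→11·20+8≡20=u; m(12)→11·12+8≡10=k (all mod 26).

lgnuk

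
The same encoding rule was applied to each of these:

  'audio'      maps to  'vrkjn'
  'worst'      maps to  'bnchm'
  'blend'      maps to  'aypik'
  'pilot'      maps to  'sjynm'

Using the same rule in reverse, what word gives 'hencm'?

short

a(0)→v(21) and u(20)→r(17) fit y≡5x+21 (mod 26); the inverse of 5 mod 26 is 21. Treating letters as 0–25, the rule is x ↦ 5x + 21 (mod 26).
Reversing it on hencm: h(7)→21·(7−21)≡18=s; e(4)→21·(4−21)≡7=h; n(13)→21·(13−21)≡14=o; c(2)→21·(2−21)≡17=r; m(12)→21·(12−21)≡19=t (all mod 26).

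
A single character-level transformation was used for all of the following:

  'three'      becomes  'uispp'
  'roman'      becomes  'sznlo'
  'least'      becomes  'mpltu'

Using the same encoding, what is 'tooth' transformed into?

Two shifts are in play — +11 for a/e/i/o/u, +1 for every other letter.
On tooth: t(cons)+1=u, o(vowel)+11=z, o(vowel)+11=z, t(cons)+1=u, h(cons)+1=i.

uzzui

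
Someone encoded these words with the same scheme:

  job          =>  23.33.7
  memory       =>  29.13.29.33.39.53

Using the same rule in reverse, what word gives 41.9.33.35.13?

scope

j(#10)→23 and o(#15)→33: differences scale by 2, so n = 2·pos + 3. The formula is n = 2×(alphabet index, a=1) + 3.
Decoding 41.9.33.35.13: 41→(41−3)÷2=19=s, 9→(9−3)÷2=3=c, 33→(33−3)÷2=15=o, 35→(35−3)÷2=16=p, 13→(13−3)÷2=5=e.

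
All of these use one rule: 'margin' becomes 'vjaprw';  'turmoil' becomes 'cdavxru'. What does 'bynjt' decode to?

Compare letters: m→v is +9, a→j is +9, r→a is +9 — a constant shift. Every letter moves 9 places later in the alphabet, wrapping around z→a.
Reversing it on bynjt: b−9=s, y−9=p, n−9=e, j−9=a, t−9=k.

speak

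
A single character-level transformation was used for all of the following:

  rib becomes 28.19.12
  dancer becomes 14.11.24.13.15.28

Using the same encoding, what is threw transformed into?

r is letter #18 and maps to 28: an offset of 10. The number is (letter's place in the alphabet, a=1) + 10.
For threw: t=20→30, h=8→18, r=18→28, e=5→15, w=23→33.

30.18.28.15.33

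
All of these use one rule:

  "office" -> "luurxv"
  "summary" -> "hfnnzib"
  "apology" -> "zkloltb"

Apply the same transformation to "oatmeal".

Each pair mirrors across the alphabet (o↔l, f↔u, f↔u): positions sum to 25. This is the alphabet-reversal cipher (Atbash): a becomes z, b becomes y, etc.
On oatmeal: o↔l, a↔z, t↔g, m↔n, e↔v, a↔z, l↔o.

lzgnvzo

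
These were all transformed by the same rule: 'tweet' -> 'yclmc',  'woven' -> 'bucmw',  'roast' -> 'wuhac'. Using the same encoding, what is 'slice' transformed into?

In tweet: t→y is +5, w→c is +6, e→l is +7, e→m is +8 — the shift increases by 1 each position. Letter i (0-indexed) is shifted by i+5, so successive shifts are 5, 6, 7, ….
For slice: s+5=x, l+6=r, i+7=p, c+8=k, e+9=n.

xrpkn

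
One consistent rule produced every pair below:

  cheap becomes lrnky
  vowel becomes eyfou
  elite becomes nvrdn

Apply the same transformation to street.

A repeating key of period 2 is used — shifts +9, +10 over and over.
On street: s+9=b, t+10=d, r+9=a, e+10=o, e+9=n, t+10=d.

bdaond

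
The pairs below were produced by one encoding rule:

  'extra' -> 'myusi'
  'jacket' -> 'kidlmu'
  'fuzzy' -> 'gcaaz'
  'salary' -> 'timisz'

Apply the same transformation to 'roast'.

The shift depends on letter class: consonant x→y is +1, but vowel e→m is +8. The rule splits by letter class: vowels +8, consonants +1.
For roast: r(cons)+1=s, o(vowel)+8=w, a(vowel)+8=i, s(cons)+1=t, t(cons)+1=u.

switu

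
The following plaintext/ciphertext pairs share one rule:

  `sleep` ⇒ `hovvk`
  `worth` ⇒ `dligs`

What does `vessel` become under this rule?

evhhvo

Each pair mirrors across the alphabet (s↔h, l↔o, e↔v): positions sum to 25. Letters are reflected about the middle of the alphabet (position → 25−position): Atbash.
On vessel: v↔e, e↔v, s↔h, s↔h, e↔v, l↔o.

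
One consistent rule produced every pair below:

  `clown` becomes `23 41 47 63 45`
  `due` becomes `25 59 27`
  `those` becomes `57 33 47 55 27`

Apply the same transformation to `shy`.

55 33 67

The formula is n = 2×(alphabet index, a=1) + 17.
For shy: s=19→55, h=8→33, y=25→67.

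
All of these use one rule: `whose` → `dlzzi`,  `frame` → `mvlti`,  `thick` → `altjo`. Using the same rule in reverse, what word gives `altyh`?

Shifts by position in whose: pos 0: w→d (+7), pos 1: h→l (+4), pos 2: o→z (+11), pos 3: s→z (+7), pos 4: e→i (+4) — repeating every 3. The shifts repeat in a cycle of length 3: positions 0,1,… shift by +7, +4, +11, then the pattern repeats.
Decoding altyh: a−7=t, l−4=h, t−11=i, y−7=r, h−4=d.

third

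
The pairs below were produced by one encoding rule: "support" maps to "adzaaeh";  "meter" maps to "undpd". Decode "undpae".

In support: s→a is +8, u→d is +9, p→z is +10, p→a is +11 — the shift increases by 1 each position. Letter i (0-indexed) is shifted by i+8, so successive shifts are 8, 9, 10, ….
Undoing it on undpae: u−8=m, n−9=e, d−10=t, p−11=e, a−12=o, e−13=r.

meteor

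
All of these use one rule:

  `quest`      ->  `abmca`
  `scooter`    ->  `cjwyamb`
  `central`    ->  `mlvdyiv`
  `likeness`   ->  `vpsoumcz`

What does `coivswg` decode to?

Shifts by position in quest: pos 0: q→a (+10), pos 1: u→b (+7), pos 2: e→m (+8), pos 3: s→c (+10), pos 4: t→a (+7) — repeating every 3. It's a Vigenère-style cipher with numeric key [10,7,8]: position i shifts by key[i mod 3].
Undoing it on coivswg: c−10=s, o−7=h, i−8=a, v−10=l, s−7=l, w−8=o, g−10=w.

shallow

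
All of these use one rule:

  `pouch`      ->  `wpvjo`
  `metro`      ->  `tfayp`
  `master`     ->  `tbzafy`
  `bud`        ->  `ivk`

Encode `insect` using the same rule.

The shift depends on letter class: consonant p→w is +7, but vowel o→p is +1. The rule splits by letter class: vowels +1, consonants +7.
For insect: i(vowel)+1=j, n(cons)+7=u, s(cons)+7=z, e(vowel)+1=f, c(cons)+7=j, t(cons)+7=a.

juzfja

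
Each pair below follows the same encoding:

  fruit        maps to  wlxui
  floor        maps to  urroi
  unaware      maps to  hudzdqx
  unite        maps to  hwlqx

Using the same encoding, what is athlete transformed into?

Read the word backwards and shift each letter +3.
On athlete: reverse → etelhta; then shift: e+3=h, t+3=w, e+3=h, l+3=o, h+3=k, t+3=w, a+3=d.

hwhokwd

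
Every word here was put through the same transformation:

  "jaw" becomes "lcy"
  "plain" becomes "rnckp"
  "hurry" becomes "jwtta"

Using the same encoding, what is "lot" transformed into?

Compare letters: j→l is +2, a→c is +2, w→y is +2 — a constant shift. Each letter is shifted forward by 2 in the alphabet (a Caesar shift of +2).
On lot: l+2=n, o+2=q, t+2=v.

nqv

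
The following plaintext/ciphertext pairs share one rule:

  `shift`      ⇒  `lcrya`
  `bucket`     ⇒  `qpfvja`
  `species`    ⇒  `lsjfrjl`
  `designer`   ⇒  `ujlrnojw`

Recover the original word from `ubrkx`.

daily

s(18)→l(11) and h(7)→c(2) fit y≡15x+1 (mod 26); the inverse of 15 mod 26 is 7. This is an affine cipher: with a=0,…,z=25, each position x becomes (15x+1) mod 26.
Reversing it on ubrkx: u(20)→7·(20−1)≡3=d; b(1)→7·(1−1)≡0=a; r(17)→7·(17−1)≡8=i; k(10)→7·(10−1)≡11=l; x(23)→7·(23−1)≡24=y (all mod 26).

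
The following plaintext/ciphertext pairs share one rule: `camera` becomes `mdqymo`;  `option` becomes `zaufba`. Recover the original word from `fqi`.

The output letters match the input read backwards, each shifted +12: camera reversed is aremac. Read the word backwards and shift each letter +12.
Undoing it on fqi: shift back: f−12=t, q−12=e, i−12=w → tew; then reverse → wet.

wet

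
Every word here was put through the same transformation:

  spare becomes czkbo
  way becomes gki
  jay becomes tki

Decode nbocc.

dress

It's a constant shift of +10 (ROT10).
Decoding nbocc: n−10=d, b−10=r, o−10=e, c−10=s, c−10=s.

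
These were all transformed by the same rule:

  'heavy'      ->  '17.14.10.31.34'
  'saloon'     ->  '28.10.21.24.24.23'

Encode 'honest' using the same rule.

17.24.23.14.28.29

h is letter #8 and maps to 17: an offset of 9. Each letter is replaced by its alphabet position (a=1..z=26) + 9.
For honest: h=8→17, o=15→24, n=14→23, e=5→14, s=19→28, t=20→29.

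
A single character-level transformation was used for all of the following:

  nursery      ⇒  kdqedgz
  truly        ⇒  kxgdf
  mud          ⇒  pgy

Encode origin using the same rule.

Read the word backwards and shift each letter +12.
On origin: reverse → nigiro; then shift: n+12=z, i+12=u, g+12=s, i+12=u, r+12=d, o+12=a.

zusuda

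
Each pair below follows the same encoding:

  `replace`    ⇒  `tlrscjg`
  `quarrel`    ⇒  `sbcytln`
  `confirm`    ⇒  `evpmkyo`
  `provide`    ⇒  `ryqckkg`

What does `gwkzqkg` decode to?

episode

A repeating key of period 2 is used — shifts +2, +7 over and over.
Undoing it on gwkzqkg: g−2=e, w−7=p, k−2=i, z−7=s, q−2=o, k−7=d, g−2=e.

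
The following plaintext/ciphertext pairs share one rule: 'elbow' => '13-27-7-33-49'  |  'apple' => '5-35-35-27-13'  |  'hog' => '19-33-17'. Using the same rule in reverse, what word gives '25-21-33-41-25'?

kiosk

e(#5)→13 and l(#12)→27: differences scale by 2, so n = 2·pos + 3. The formula is n = 2×(alphabet index, a=1) + 3.
Undoing it on 25-21-33-41-25: 25→(25−3)÷2=11=k, 21→(21−3)÷2=9=i, 33→(33−3)÷2=15=o, 41→(41−3)÷2=19=s, 25→(25−3)÷2=11=k.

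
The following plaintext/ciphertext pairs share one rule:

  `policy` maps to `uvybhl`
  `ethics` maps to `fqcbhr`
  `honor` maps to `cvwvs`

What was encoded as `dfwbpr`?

p(15)→u(20) and o(14)→v(21) fit y≡25x+9 (mod 26); the inverse of 25 mod 26 is 25. This is an affine cipher: with a=0,…,z=25, each position x becomes (25x+9) mod 26.
Undoing it on dfwbpr: d(3)→25·(3−9)≡6=g; f(5)→25·(5−9)≡4=e; w(22)→25·(22−9)≡13=n; b(1)→25·(1−9)≡8=i; p(15)→25·(15−9)≡20=u; r(17)→25·(17−9)≡18=s (all mod 26).

genius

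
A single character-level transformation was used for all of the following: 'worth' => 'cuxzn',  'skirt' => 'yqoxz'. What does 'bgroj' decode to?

valid

Every letter moves 6 places later in the alphabet, wrapping around z→a.
Decoding bgroj: b−6=v, g−6=a, r−6=l, o−6=i, j−6=d.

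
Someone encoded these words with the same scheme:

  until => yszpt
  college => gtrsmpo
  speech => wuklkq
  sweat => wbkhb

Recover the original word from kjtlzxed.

generous

In until: u→y is +4, n→s is +5, t→z is +6, i→p is +7 — the shift increases by 1 each position. Each letter shifts forward by (position + 4), i.e. 4, 5, 6, … — the shift grows by one for each successive letter.
Decoding kjtlzxed: k−4=g, j−5=e, t−6=n, l−7=e, z−8=r, x−9=o, e−10=u, d−11=s.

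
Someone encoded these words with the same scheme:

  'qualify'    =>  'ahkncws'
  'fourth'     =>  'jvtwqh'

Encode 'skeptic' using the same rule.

ekvrgmu

The output letters match the input read backwards, each shifted +2: qualify reversed is yfilauq. Read the word backwards and shift each letter +2.
Applying it to skeptic: reverse → citpeks; then shift: c+2=e, i+2=k, t+2=v, p+2=r, e+2=g, k+2=m, s+2=u.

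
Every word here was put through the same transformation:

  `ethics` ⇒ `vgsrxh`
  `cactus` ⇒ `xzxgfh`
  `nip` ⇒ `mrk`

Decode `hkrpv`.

Each letter is replaced by its mirror in the alphabet: a↔z, b↔y, c↔x, and so on (the Atbash cipher).
Reversing it on hkrpv: h↔s, k↔p, r↔i, p↔k, v↔e.

spike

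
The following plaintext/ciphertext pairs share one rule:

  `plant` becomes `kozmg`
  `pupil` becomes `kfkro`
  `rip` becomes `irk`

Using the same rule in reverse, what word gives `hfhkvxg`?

Each pair mirrors across the alphabet (p↔k, l↔o, a↔z): positions sum to 25. This is the alphabet-reversal cipher (Atbash): a becomes z, b becomes y, etc.
Decoding hfhkvxg: h↔s, f↔u, h↔s, k↔p, v↔e, x↔c, g↔t.

suspect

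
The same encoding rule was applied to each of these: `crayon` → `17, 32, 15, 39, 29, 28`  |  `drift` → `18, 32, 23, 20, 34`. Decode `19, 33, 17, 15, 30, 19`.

c is letter #3 and maps to 17: an offset of 14. The number is (letter's place in the alphabet, a=1) + 14.
Undoing it on 19, 33, 17, 15, 30, 19: 19→(19−14)÷1=5=e, 33→(33−14)÷1=19=s, 17→(17−14)÷1=3=c, 15→(15−14)÷1=1=a, 30→(30−14)÷1=16=p, 19→(19−14)÷1=5=e.

escape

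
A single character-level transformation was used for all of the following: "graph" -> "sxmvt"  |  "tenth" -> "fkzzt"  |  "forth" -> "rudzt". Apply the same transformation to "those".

fnayq

Shifts by position in graph: pos 0: g→s (+12), pos 1: r→x (+6), pos 2: a→m (+12), pos 3: p→v (+6) — repeating every 2. The shifts repeat in a cycle of length 2: positions 0,1,… shift by +12, +6, then the pattern repeats.
Applying it to those: t+12=f, h+6=n, o+12=a, s+6=y, e+12=q.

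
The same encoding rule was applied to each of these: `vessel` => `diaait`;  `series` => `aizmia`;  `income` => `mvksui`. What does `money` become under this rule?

The shift depends on letter class: consonant v→d is +8, but vowel e→i is +4. Two shifts are in play — +4 for a/e/i/o/u, +8 for every other letter.
For money: m(cons)+8=u, o(vowel)+4=s, n(cons)+8=v, e(vowel)+4=i, y(cons)+8=g.

usvig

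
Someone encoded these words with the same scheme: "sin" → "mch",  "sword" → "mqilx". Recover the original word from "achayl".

Compare letters: s→m is +20, i→c is +20, n→h is +20 — a constant shift. It's a constant shift of +20 (ROT20).
Undoing it on achayl: a−20=g, c−20=i, h−20=n, a−20=g, y−20=e, l−20=r.

ginger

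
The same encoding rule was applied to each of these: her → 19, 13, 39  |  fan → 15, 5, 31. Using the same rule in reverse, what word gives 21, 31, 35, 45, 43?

h(#8)→19 and e(#5)→13: differences scale by 2, so n = 2·pos + 3. Each letter becomes 2×(its alphabet position, a=1..z=26) + 3.
Undoing it on 21, 31, 35, 45, 43: 21→(21−3)÷2=9=i, 31→(31−3)÷2=14=n, 35→(35−3)÷2=16=p, 45→(45−3)÷2=21=u, 43→(43−3)÷2=20=t.

input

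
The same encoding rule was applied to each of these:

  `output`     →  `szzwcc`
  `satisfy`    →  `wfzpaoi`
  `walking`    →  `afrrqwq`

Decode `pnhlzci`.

Each letter shifts forward by (position + 4), i.e. 4, 5, 6, … — the shift grows by one for each successive letter.
Reversing it on pnhlzci: p−4=l, n−5=i, h−6=b, l−7=e, z−8=r, c−9=t, i−10=y.

liberty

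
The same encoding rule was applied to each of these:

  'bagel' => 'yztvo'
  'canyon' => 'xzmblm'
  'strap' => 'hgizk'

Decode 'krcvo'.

pixel

Each pair mirrors across the alphabet (b↔y, a↔z, g↔t): positions sum to 25. This is the alphabet-reversal cipher (Atbash): a becomes z, b becomes y, etc.
Decoding krcvo: k↔p, r↔i, c↔x, v↔e, o↔l.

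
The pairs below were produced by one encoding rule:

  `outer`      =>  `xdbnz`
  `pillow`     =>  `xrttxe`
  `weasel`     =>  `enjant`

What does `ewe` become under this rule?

The shift depends on letter class: consonant t→b is +8, but vowel o→x is +9. Two shifts are in play — +9 for a/e/i/o/u, +8 for every other letter.
Applying it to ewe: e(vowel)+9=n, w(cons)+8=e, e(vowel)+9=n.

nen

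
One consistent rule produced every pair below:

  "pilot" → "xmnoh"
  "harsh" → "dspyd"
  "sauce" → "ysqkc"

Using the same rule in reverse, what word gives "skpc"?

acre

Treating letters as 0–25, the rule is x ↦ 9x + 18 (mod 26).
Decoding skpc: s(18)→3·(18−18)≡0=a; k(10)→3·(10−18)≡2=c; p(15)→3·(15−18)≡17=r; c(2)→3·(2−18)≡4=e (all mod 26).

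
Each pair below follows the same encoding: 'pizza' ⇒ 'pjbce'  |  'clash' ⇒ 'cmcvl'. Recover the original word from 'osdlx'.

In pizza: p→p is +0, i→j is +1, z→b is +2, z→c is +3 — the shift increases by 1 each position. The shift increases by 1 at each position, starting from +0: 0, 1, 2, ….
Decoding osdlx: o−0=o, s−1=r, d−2=b, l−3=i, x−4=t.

orbit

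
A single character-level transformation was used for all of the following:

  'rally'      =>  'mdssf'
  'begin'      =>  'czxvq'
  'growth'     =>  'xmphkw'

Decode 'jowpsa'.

uphold

r(17)→m(12) and a(0)→d(3) fit y≡25x+3 (mod 26); the inverse of 25 mod 26 is 25. This is an affine cipher: with a=0,…,z=25, each position x becomes (25x+3) mod 26.
Decoding jowpsa: j(9)→25·(9−3)≡20=u; o(14)→25·(14−3)≡15=p; w(22)→25·(22−3)≡7=h; p(15)→25·(15−3)≡14=o; s(18)→25·(18−3)≡11=l; a(0)→25·(0−3)≡3=d (all mod 26).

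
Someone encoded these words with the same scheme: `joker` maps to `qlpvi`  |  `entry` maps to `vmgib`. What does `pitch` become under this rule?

krgxs

Each pair mirrors across the alphabet (j↔q, o↔l, k↔p): positions sum to 25. This is the alphabet-reversal cipher (Atbash): a becomes z, b becomes y, etc.
On pitch: p↔k, i↔r, t↔g, c↔x, h↔s.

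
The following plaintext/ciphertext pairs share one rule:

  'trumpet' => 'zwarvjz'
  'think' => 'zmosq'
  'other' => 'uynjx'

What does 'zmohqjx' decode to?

thicker

Shifts by position in trumpet: pos 0: t→z (+6), pos 1: r→w (+5), pos 2: u→a (+6), pos 3: m→r (+5) — repeating every 2. It's a Vigenère-style cipher with numeric key [6,5]: position i shifts by key[i mod 2].
Reversing it on zmohqjx: z−6=t, m−5=h, o−6=i, h−5=c, q−6=k, j−5=e, x−6=r.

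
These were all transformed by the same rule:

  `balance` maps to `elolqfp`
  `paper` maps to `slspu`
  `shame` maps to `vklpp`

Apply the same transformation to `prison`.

sutvzq

The shift depends on letter class: consonant b→e is +3, but vowel a→l is +11. The rule splits by letter class: vowels +11, consonants +3.
For prison: p(cons)+3=s, r(cons)+3=u, i(vowel)+11=t, s(cons)+3=v, o(vowel)+11=z, n(cons)+3=q.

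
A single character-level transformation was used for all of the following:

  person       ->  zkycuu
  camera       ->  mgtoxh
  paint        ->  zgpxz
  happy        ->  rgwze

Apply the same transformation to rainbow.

bgpxhvg

Shifts by position in person: pos 0: p→z (+10), pos 1: e→k (+6), pos 2: r→y (+7), pos 3: s→c (+10), pos 4: o→u (+6), pos 5: n→u (+7) — repeating every 3. It's a Vigenère-style cipher with numeric key [10,6,7]: position i shifts by key[i mod 3].
For rainbow: r+10=b, a+6=g, i+7=p, n+10=x, b+6=h, o+7=v, w+10=g.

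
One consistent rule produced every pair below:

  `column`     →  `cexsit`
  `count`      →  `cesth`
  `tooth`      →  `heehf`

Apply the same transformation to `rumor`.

lsiel

Each letter's alphabet position (a=0..z=25) is mapped through 11·x+6 mod 26 — an affine cipher.
For rumor: r(17)→11·17+6≡11=l; u(20)→11·20+6≡18=s; m(12)→11·12+6≡8=i; o(14)→11·14+6≡4=e; r(17)→11·17+6≡11=l (all mod 26).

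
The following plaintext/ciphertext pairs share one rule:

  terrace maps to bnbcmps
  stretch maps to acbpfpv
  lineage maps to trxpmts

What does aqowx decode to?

In terrace: t→b is +8, e→n is +9, r→b is +10, r→c is +11 — the shift increases by 1 each position. Each letter shifts forward by (position + 8), i.e. 8, 9, 10, … — the shift grows by one for each successive letter.
Undoing it on aqowx: a−8=s, q−9=h, o−10=e, w−11=l, x−12=l.

shell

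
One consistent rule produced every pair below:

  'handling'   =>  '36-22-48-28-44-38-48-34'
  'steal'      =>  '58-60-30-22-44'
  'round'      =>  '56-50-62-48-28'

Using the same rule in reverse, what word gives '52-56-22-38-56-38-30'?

h(#8)→36 and a(#1)→22: differences scale by 2, so n = 2·pos + 20. Each letter becomes 2×(its alphabet position, a=1..z=26) + 20.
Undoing it on 52-56-22-38-56-38-30: 52→(52−20)÷2=16=p, 56→(56−20)÷2=18=r, 22→(22−20)÷2=1=a, 38→(38−20)÷2=9=i, 56→(56−20)÷2=18=r, 38→(38−20)÷2=9=i, 30→(30−20)÷2=5=e.

prairie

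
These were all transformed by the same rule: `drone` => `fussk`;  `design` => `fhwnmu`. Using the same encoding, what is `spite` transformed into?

usmyk

Each letter shifts forward by (position + 2), i.e. 2, 3, 4, … — the shift grows by one for each successive letter.
For spite: s+2=u, p+3=s, i+4=m, t+5=y, e+6=k.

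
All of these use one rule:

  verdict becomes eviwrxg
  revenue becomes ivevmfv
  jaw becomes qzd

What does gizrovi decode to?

This is the alphabet-reversal cipher (Atbash): a becomes z, b becomes y, etc.
Reversing it on gizrovi: g↔t, i↔r, z↔a, r↔i, o↔l, v↔e, i↔r.

trailer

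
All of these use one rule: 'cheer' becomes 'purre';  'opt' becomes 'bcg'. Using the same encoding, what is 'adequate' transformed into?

Compare letters: c→p is +13, h→u is +13, e→r is +13 — a constant shift. This is a Caesar cipher with shift 13.
Applying it to adequate: a+13=n, d+13=q, e+13=r, q+13=d, u+13=h, a+13=n, t+13=g, e+13=r.

nqrdhngr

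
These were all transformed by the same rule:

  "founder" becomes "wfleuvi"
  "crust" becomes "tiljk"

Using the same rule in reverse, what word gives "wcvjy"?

Compare letters: f→w is +17, o→f is +17, u→l is +17 — a constant shift. It's a constant shift of +17 (ROT17).
Undoing it on wcvjy: w−17=f, c−17=l, v−17=e, j−17=s, y−17=h.

flesh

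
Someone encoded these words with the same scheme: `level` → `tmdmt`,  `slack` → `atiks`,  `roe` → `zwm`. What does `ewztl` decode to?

world

Compare letters: l→t is +8, e→m is +8, v→d is +8 — a constant shift. It's a constant shift of +8 (ROT8).
Reversing it on ewztl: e−8=w, w−8=o, z−8=r, t−8=l, l−8=d.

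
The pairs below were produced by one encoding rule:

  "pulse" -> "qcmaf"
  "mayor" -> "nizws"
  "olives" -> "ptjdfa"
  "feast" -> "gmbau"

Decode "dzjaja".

It's a Vigenère-style cipher with numeric key [1,8]: position i shifts by key[i mod 2].
Decoding dzjaja: d−1=c, z−8=r, j−1=i, a−8=s, j−1=i, a−8=s.

crisis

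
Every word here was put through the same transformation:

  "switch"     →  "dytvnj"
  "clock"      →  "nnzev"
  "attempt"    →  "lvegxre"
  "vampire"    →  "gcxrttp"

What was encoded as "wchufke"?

lawsuit

A repeating key of period 2 is used — shifts +11, +2 over and over.
Decoding wchufke: w−11=l, c−2=a, h−11=w, u−2=s, f−11=u, k−2=i, e−11=t.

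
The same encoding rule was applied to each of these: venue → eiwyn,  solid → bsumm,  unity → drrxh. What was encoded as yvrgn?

Shifts by position in venue: pos 0: v→e (+9), pos 1: e→i (+4), pos 2: n→w (+9), pos 3: u→y (+4) — repeating every 2. The shifts repeat in a cycle of length 2: positions 0,1,… shift by +9, +4, then the pattern repeats.
Decoding yvrgn: y−9=p, v−4=r, r−9=i, g−4=c, n−9=e.

price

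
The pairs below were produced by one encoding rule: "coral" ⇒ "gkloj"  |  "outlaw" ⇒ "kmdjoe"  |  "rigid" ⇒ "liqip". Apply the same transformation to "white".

ezidy

Each letter's alphabet position (a=0..z=25) is mapped through 9·x+14 mod 26 — an affine cipher.
Applying it to white: w(22)→9·22+14≡4=e; h(7)→9·7+14≡25=z; i(8)→9·8+14≡8=i; t(19)→9·19+14≡3=d; e(4)→9·4+14≡24=y (all mod 26).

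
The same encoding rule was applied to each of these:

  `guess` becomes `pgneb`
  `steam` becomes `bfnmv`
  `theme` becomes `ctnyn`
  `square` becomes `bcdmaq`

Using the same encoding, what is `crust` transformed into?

Shifts by position in guess: pos 0: g→p (+9), pos 1: u→g (+12), pos 2: e→n (+9), pos 3: s→e (+12) — repeating every 2. A repeating key of period 2 is used — shifts +9, +12 over and over.
Applying it to crust: c+9=l, r+12=d, u+9=d, s+12=e, t+9=c.

lddec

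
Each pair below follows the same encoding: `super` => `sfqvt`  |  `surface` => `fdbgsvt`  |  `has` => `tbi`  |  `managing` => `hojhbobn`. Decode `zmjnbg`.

family

The output letters match the input read backwards, each shifted +1: super reversed is repus. Two steps: reverse the string, then apply a Caesar shift of +1.
Undoing it on zmjnbg: shift back: z−1=y, m−1=l, j−1=i, n−1=m, b−1=a, g−1=f → ylimaf; then reverse → family.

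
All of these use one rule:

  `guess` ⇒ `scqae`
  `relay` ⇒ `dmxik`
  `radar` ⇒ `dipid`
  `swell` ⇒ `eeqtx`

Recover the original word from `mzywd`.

A repeating key of period 2 is used — shifts +12, +8 over and over.
Undoing it on mzywd: m−12=a, z−8=r, y−12=m, w−8=o, d−12=r.

armor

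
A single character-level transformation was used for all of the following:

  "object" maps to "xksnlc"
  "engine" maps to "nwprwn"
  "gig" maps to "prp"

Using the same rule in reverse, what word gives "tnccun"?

Compare letters: o→x is +9, b→k is +9, j→s is +9 — a constant shift. Every letter moves 9 places later in the alphabet, wrapping around z→a.
Decoding tnccun: t−9=k, n−9=e, c−9=t, c−9=t, u−9=l, n−9=e.

kettle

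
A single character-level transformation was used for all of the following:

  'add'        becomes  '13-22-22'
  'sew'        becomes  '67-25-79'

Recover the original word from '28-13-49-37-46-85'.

a(#1)→13 and d(#4)→22: differences scale by 3, so n = 3·pos + 10. The formula is n = 3×(alphabet index, a=1) + 10.
Decoding 28-13-49-37-46-85: 28→(28−10)÷3=6=f, 13→(13−10)÷3=1=a, 49→(49−10)÷3=13=m, 37→(37−10)÷3=9=i, 46→(46−10)÷3=12=l, 85→(85−10)÷3=25=y.

family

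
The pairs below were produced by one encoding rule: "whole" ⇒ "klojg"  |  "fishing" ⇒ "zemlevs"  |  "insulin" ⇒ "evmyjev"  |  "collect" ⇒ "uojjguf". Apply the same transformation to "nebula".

vgbyji

w(22)→k(10) and h(7)→l(11) fit y≡19x+8 (mod 26); the inverse of 19 mod 26 is 11. Each letter's alphabet position (a=0..z=25) is mapped through 19·x+8 mod 26 — an affine cipher.
On nebula: n(13)→19·13+8≡21=v; e(4)→19·4+8≡6=g; b(1)→19·1+8≡1=b; u(20)→19·20+8≡24=y; l(11)→19·11+8≡9=j; a(0)→19·0+8≡8=i (all mod 26).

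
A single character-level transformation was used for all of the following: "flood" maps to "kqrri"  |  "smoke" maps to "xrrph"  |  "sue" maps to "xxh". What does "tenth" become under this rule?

yhsym

The shift depends on letter class: consonant f→k is +5, but vowel o→r is +3. Two shifts are in play — +3 for a/e/i/o/u, +5 for every other letter.
Applying it to tenth: t(cons)+5=y, e(vowel)+3=h, n(cons)+5=s, t(cons)+5=y, h(cons)+5=m.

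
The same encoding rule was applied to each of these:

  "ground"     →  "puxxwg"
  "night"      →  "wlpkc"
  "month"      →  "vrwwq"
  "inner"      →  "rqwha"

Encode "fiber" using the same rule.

It's a Vigenère-style cipher with numeric key [9,3]: position i shifts by key[i mod 2].
On fiber: f+9=o, i+3=l, b+9=k, e+3=h, r+9=a.

olkha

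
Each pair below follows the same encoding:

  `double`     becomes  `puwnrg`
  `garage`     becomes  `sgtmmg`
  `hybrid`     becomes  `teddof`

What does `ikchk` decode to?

weave

Shifts by position in double: pos 0: d→p (+12), pos 1: o→u (+6), pos 2: u→w (+2), pos 3: b→n (+12), pos 4: l→r (+6), pos 5: e→g (+2) — repeating every 3. It's a Vigenère-style cipher with numeric key [12,6,2]: position i shifts by key[i mod 3].
Reversing it on ikchk: i−12=w, k−6=e, c−2=a, h−12=v, k−6=e.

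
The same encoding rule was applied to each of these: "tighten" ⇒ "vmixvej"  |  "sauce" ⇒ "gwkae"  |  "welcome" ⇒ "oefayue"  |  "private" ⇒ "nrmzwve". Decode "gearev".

This is an affine cipher: with a=0,…,z=25, each position x becomes (15x+22) mod 26.
Decoding gearev: g(6)→7·(6−22)≡18=s; e(4)→7·(4−22)≡4=e; a(0)→7·(0−22)≡2=c; r(17)→7·(17−22)≡17=r; e(4)→7·(4−22)≡4=e; v(21)→7·(21−22)≡19=t (all mod 26).

secret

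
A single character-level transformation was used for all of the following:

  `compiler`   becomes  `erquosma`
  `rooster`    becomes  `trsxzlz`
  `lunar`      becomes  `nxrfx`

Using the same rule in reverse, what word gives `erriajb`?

conduct

The shift increases by 1 at each position, starting from +2: 2, 3, 4, ….
Decoding erriajb: e−2=c, r−3=o, r−4=n, i−5=d, a−6=u, j−7=c, b−8=t.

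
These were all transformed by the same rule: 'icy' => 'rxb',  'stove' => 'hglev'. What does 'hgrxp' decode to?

Each pair mirrors across the alphabet (i↔r, c↔x, y↔b): positions sum to 25. Each letter is replaced by its mirror in the alphabet: a↔z, b↔y, c↔x, and so on (the Atbash cipher).
Undoing it on hgrxp: h↔s, g↔t, r↔i, x↔c, p↔k.

stick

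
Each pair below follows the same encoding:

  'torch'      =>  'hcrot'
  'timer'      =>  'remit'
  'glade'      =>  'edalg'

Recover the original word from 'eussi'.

issue

The output letters match the input read backwards: torch reversed is hcrot. The word is simply reversed.
Undoing it on eussi: then reverse → issue.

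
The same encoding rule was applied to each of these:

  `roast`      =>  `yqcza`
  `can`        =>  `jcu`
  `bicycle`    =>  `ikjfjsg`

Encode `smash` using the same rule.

The shift depends on letter class: consonant r→y is +7, but vowel o→q is +2. Vowels shift forward by 2 and consonants shift forward by 7.
For smash: s(cons)+7=z, m(cons)+7=t, a(vowel)+2=c, s(cons)+7=z, h(cons)+7=o.

ztczo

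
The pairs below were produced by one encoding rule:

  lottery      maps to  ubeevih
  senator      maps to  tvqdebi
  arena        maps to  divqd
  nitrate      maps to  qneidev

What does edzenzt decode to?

tactics

This is an affine cipher: with a=0,…,z=25, each position x becomes (11x+3) mod 26.
Decoding edzenzt: e(4)→19·(4−3)≡19=t; d(3)→19·(3−3)≡0=a; z(25)→19·(25−3)≡2=c; e(4)→19·(4−3)≡19=t; n(13)→19·(13−3)≡8=i; z(25)→19·(25−3)≡2=c; t(19)→19·(19−3)≡18=s (all mod 26).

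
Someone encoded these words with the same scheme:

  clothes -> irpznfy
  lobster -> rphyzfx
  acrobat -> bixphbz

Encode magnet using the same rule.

The shift depends on letter class: consonant c→i is +6, but vowel o→p is +1. The rule splits by letter class: vowels +1, consonants +6.
On magnet: m(cons)+6=s, a(vowel)+1=b, g(cons)+6=m, n(cons)+6=t, e(vowel)+1=f, t(cons)+6=z.

sbmtfz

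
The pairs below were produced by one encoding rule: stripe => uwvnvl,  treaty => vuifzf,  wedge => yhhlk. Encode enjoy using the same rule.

gqnte

The shift increases by 1 at each position, starting from +2: 2, 3, 4, ….
On enjoy: e+2=g, n+3=q, j+4=n, o+5=t, y+6=e.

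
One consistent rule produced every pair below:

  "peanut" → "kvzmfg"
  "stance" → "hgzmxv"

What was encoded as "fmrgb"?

Each pair mirrors across the alphabet (p↔k, e↔v, a↔z): positions sum to 25. This is the alphabet-reversal cipher (Atbash): a becomes z, b becomes y, etc.
Decoding fmrgb: f↔u, m↔n, r↔i, g↔t, b↔y.

unity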